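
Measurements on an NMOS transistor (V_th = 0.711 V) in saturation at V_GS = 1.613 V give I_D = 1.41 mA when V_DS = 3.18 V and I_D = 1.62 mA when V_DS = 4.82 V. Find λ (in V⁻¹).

λ = 0.128 V⁻¹

With V_GS fixed, I_D ∝ (1 + λ V_DS) in saturation, so I_D2/I_D1 = (1 + λ V_DS2)/(1 + λ V_DS1).
1.62/1.41 = 1.149 = (1 + 4.82 λ)/(1 + 3.18 λ).
Solving: λ (I_D1 V_DS2 − I_D2 V_DS1) = I_D2 − I_D1, so λ = (1.62 − 1.41) / (1.41 × 4.82 − 1.62 × 3.18) = 0.21 / 1.64 = 0.128 V⁻¹.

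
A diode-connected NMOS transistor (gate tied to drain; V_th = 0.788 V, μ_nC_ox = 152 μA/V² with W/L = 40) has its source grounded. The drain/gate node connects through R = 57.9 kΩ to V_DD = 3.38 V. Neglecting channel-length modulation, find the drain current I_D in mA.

With gate tied to drain, V_GS = V_DS ≥ V_GS − V_th, so the device is in saturation.
k_n = μ_nC_ox · (W/L) = 6.08 mA/V².
KCL at the drain: ½ k_n (V_GS − V_th)² = (V_DD − V_GS)/R.
Let x = V_GS − 0.788. Then 176 x² + x − 2.592 = 0, giving x = 0.119 V (positive root), so V_GS = 0.907 V.
I_D = (V_DD − V_GS)/R = (3.38 − 0.907) / 57.9 = 0.0427 mA.

I_D = 0.0427 mA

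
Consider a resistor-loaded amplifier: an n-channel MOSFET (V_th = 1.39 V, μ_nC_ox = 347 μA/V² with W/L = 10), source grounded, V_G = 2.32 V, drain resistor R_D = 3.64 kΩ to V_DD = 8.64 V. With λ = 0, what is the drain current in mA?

I_D = 1.50 mA

V_GS = V_G = 2.32 V, so V_ov = 2.32 − 1.39 = 0.93 V.
k_n = μ_nC_ox · (W/L) = 3.47 mA/V².
Assume saturation: I_D = ½ k_n V_ov² = 0.5 × 3.47 × 0.93² = 1.5 mA, giving V_DS = V_DD − I_D R_D = 8.64 − 1.5 × 3.64 = 3.18 V.
V_DS = 3.18 V ≥ V_ov = 0.93 V, confirming saturation.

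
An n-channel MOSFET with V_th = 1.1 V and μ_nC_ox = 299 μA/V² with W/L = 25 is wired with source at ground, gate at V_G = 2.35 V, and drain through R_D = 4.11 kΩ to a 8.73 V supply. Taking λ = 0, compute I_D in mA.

V_GS = V_G = 2.35 V, so V_ov = 2.35 − 1.1 = 1.25 V.
k_n = μ_nC_ox · (W/L) = 7.475 mA/V².
Assume saturation: I_D = ½ k_n V_ov² = 0.5 × 7.475 × 1.25² = 5.84 mA, giving V_DS = V_DD − I_D R_D = 8.73 − 5.84 × 4.11 = -15.3 V.
But -15.3 V < V_ov = 1.25 V, so the device is actually in triode.
In triode I_D = k_n[V_ov V_DS − ½ V_DS²] and I_D = (V_DD − V_DS)/R_D. Equating: 15.4 V_DS² − 39.4 V_DS + 8.73 = 0, giving V_DS = 0.245 V (the root below V_ov).
I_D = (8.73 − 0.245) / 4.11 = 2.06 mA.

I_D = 2.06 mA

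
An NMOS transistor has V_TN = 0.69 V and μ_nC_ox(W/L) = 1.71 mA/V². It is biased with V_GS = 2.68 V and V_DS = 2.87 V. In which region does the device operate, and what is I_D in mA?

Saturation; I_D = 3.39 mA

V_ov = V_GS − V_TN = 2.68 − 0.69 = 1.99 V.
Since V_DS = 2.87 V ≥ V_ov = 1.99 V, the device is in saturation.
I_D = ½ k_n V_ov² = 0.5 × 1.71 × 1.99² = 3.39 mA.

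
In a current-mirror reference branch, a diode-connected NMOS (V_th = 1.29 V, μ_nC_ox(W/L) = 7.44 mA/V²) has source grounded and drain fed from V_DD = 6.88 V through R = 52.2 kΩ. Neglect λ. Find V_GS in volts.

V_GS = 1.46 V

With gate tied to drain, V_GS = V_DS ≥ V_GS − V_th, so the device is in saturation.
KCL at the drain: ½ k_n (V_GS − V_th)² = (V_DD − V_GS)/R.
Let x = V_GS − 1.29. Then 194 x² + x − 5.59 = 0, giving x = 0.167 V (positive root), so V_GS = 1.46 V.
I_D = (V_DD − V_GS)/R = (6.88 − 1.46) / 52.2 = 0.104 mA.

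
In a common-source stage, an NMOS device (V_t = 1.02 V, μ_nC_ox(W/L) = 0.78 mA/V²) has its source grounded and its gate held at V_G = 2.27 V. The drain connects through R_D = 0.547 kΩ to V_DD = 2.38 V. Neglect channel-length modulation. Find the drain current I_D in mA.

V_GS = V_G = 2.27 V, so V_ov = 2.27 − 1.02 = 1.25 V.
Assume saturation: I_D = ½ k_n V_ov² = 0.5 × 0.78 × 1.25² = 0.609 mA, giving V_DS = V_DD − I_D R_D = 2.38 − 0.609 × 0.547 = 2.05 V.
V_DS = 2.05 V ≥ V_ov = 1.25 V, confirming saturation.

I_D = 0.609 mA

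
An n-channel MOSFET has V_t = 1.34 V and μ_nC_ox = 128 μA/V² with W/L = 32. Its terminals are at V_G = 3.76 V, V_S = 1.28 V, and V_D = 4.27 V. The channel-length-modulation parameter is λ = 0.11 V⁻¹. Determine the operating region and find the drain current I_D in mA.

Saturation; I_D = 3.54 mA

V_GS = V_G − V_S = 3.76 − 1.28 = 2.48 V; V_DS = V_D − V_S = 4.27 − 1.28 = 2.99 V.
k_n = μ_nC_ox · (W/L) = 4.096 mA/V².
V_ov = V_GS − V_t = 2.48 − 1.34 = 1.14 V.
Since V_DS = 2.99 V ≥ V_ov = 1.14 V, the device is in saturation.
I_D = ½ k_n V_ov² (1 + λ V_DS) = 0.5 × 4.096 × 1.14² × (1 + 0.11 × 2.99) = 3.54 mA.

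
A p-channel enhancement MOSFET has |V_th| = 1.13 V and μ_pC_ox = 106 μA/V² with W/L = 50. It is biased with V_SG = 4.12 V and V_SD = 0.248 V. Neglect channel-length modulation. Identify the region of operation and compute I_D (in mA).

k_p = μ_pC_ox · (W/L) = 5.3 mA/V².
V_ov = V_SG − |V_th| = 4.12 − 1.13 = 2.99 V.
Since V_SD = 0.248 V < V_ov = 2.99 V, the device is in the triode region.
I_D = k_p [V_ov · V_SD − ½ V_SD²] = 5.3 × [2.99 × 0.248 − 0.5 × 0.248²] = 3.77 mA.

Triode; I_D = 3.77 mA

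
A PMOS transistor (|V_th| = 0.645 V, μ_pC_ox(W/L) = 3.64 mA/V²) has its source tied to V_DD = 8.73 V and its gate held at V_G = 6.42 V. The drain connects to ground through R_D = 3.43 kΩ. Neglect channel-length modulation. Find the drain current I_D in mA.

I_D = 2.41 mA

V_SG = V_DD − V_G = 8.73 − 6.42 = 2.31 V, so V_ov = 2.31 − 0.645 = 1.67 V.
Assume saturation: I_D = ½ k_p V_ov² = 0.5 × 3.64 × 1.67² = 5.05 mA, giving V_SD = V_DD − I_D R_D = 8.73 − 5.05 × 3.43 = -8.58 V.
But -8.58 V < V_ov = 1.67 V, so the device is actually in triode.
In triode I_D = k_p[V_ov V_SD − ½ V_SD²] and I_D = (V_DD − V_SD)/R_D. Equating: 6.24 V_SD² − 21.79 V_SD + 8.73 = 0, giving V_SD = 0.462 V (the root below V_ov).
I_D = (8.73 − 0.462) / 3.43 = 2.41 mA.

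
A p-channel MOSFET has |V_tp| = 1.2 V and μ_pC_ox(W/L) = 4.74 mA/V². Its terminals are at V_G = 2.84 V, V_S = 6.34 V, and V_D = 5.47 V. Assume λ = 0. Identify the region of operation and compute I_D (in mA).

V_SG = V_S − V_G = 6.34 − 2.84 = 3.5 V; V_SD = V_S − V_D = 6.34 − 5.47 = 0.87 V.
V_ov = V_SG − |V_tp| = 3.5 − 1.2 = 2.3 V.
Since V_SD = 0.87 V < V_ov = 2.3 V, the device is in the triode region.
I_D = k_p [V_ov · V_SD − ½ V_SD²] = 4.74 × [2.3 × 0.87 − 0.5 × 0.87²] = 7.69 mA.

Triode; I_D = 7.69 mA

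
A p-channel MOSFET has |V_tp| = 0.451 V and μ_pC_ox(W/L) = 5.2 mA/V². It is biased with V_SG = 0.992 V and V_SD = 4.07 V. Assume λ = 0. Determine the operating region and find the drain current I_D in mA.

V_ov = V_SG − |V_tp| = 0.992 − 0.451 = 0.541 V.
Since V_SD = 4.07 V ≥ V_ov = 0.541 V, the device is in saturation.
I_D = ½ k_p V_ov² = 0.5 × 5.2 × 0.541² = 0.761 mA.

Saturation; I_D = 0.761 mA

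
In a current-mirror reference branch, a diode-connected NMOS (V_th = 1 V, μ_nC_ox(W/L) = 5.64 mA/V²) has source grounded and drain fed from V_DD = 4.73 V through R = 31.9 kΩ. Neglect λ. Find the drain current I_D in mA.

With gate tied to drain, V_GS = V_DS ≥ V_GS − V_th, so the device is in saturation.
KCL at the drain: ½ k_n (V_GS − V_th)² = (V_DD − V_GS)/R.
Let x = V_GS − 1. Then 90 x² + x − 3.73 = 0, giving x = 0.198 V (positive root), so V_GS = 1.2 V.
I_D = (V_DD − V_GS)/R = (4.73 − 1.2) / 31.9 = 0.111 mA.

I_D = 0.111 mA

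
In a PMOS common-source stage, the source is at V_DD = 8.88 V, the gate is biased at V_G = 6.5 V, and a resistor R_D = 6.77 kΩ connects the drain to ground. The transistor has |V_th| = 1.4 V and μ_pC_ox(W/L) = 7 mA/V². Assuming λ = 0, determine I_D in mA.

I_D = 1.28 mA

V_SG = V_DD − V_G = 8.88 − 6.5 = 2.38 V, so V_ov = 2.38 − 1.4 = 0.98 V.
Assume saturation: I_D = ½ k_p V_ov² = 0.5 × 7 × 0.98² = 3.36 mA, giving V_SD = V_DD − I_D R_D = 8.88 − 3.36 × 6.77 = -13.9 V.
But -13.9 V < V_ov = 0.98 V, so the device is actually in triode.
In triode I_D = k_p[V_ov V_SD − ½ V_SD²] and I_D = (V_DD − V_SD)/R_D. Equating: 23.7 V_SD² − 47.44 V_SD + 8.88 = 0, giving V_SD = 0.209 V (the root below V_ov).
I_D = (8.88 − 0.209) / 6.77 = 1.28 mA.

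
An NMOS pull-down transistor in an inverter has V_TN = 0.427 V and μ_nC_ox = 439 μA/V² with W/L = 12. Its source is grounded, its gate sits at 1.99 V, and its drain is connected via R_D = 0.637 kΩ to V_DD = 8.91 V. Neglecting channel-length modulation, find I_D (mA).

I_D = 6.43 mA

V_GS = V_G = 1.99 V, so V_ov = 1.99 − 0.427 = 1.56 V.
k_n = μ_nC_ox · (W/L) = 5.268 mA/V².
Assume saturation: I_D = ½ k_n V_ov² = 0.5 × 5.268 × 1.56² = 6.43 mA, giving V_DS = V_DD − I_D R_D = 8.91 − 6.43 × 0.637 = 4.81 V.
V_DS = 4.81 V ≥ V_ov = 1.56 V, confirming saturation.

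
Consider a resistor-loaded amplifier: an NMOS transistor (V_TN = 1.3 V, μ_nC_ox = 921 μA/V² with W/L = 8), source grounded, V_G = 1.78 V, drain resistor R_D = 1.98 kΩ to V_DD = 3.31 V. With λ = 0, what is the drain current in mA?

V_GS = V_G = 1.78 V, so V_ov = 1.78 − 1.3 = 0.48 V.
k_n = μ_nC_ox · (W/L) = 7.368 mA/V².
Assume saturation: I_D = ½ k_n V_ov² = 0.5 × 7.368 × 0.48² = 0.849 mA, giving V_DS = V_DD − I_D R_D = 3.31 − 0.849 × 1.98 = 1.63 V.
V_DS = 1.63 V ≥ V_ov = 0.48 V, confirming saturation.

I_D = 0.849 mA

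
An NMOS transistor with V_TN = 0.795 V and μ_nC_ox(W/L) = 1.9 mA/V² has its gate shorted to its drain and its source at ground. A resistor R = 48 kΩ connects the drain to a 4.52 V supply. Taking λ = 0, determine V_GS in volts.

With gate tied to drain, V_GS = V_DS ≥ V_GS − V_TN, so the device is in saturation.
KCL at the drain: ½ k_n (V_GS − V_TN)² = (V_DD − V_GS)/R.
Let x = V_GS − 0.795. Then 45.6 x² + x − 3.725 = 0, giving x = 0.275 V (positive root), so V_GS = 1.07 V.
I_D = (V_DD − V_GS)/R = (4.52 − 1.07) / 48 = 0.0719 mA.

V_GS = 1.07 V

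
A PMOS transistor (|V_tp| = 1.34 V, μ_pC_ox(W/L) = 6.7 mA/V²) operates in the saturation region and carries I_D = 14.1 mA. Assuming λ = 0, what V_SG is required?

V_SG = 3.39 V

In saturation I_D = ½ k_p (V_SG − |V_tp|)², so V_SG − |V_tp| = √(2 I_D / k_p) = √(2 × 14.1 / 6.7) = 2.05 V.
V_SG = 1.34 + 2.05 = 3.39 V.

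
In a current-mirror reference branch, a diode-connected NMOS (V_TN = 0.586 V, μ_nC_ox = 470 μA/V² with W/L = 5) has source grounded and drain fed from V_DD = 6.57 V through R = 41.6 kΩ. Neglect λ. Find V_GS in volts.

V_GS = 0.926 V

With gate tied to drain, V_GS = V_DS ≥ V_GS − V_TN, so the device is in saturation.
k_n = μ_nC_ox · (W/L) = 2.35 mA/V².
KCL at the drain: ½ k_n (V_GS − V_TN)² = (V_DD − V_GS)/R.
Let x = V_GS − 0.586. Then 48.9 x² + x − 5.984 = 0, giving x = 0.34 V (positive root), so V_GS = 0.926 V.
I_D = (V_DD − V_GS)/R = (6.57 − 0.926) / 41.6 = 0.136 mA.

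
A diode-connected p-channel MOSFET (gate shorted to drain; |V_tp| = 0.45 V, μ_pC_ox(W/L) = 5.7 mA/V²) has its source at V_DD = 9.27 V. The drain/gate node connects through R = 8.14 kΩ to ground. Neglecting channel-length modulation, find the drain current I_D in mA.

With gate tied to drain, V_SG = V_SD ≥ V_SG − |V_tp|, so the device is in saturation.
KCL at the drain: ½ k_p (V_SG − |V_tp|)² = (V_DD − V_SG)/R.
Let x = V_SG − 0.45. Then 23.2 x² + x − 8.82 = 0, giving x = 0.595 V (positive root), so V_SG = 1.05 V.
I_D = (V_DD − V_SG)/R = (9.27 − 1.05) / 8.14 = 1.01 mA.

I_D = 1.01 mA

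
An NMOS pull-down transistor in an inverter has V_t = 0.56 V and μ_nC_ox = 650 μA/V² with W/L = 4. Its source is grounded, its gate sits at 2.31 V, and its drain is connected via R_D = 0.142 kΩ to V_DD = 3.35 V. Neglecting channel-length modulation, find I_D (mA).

V_GS = V_G = 2.31 V, so V_ov = 2.31 − 0.56 = 1.75 V.
k_n = μ_nC_ox · (W/L) = 2.6 mA/V².
Assume saturation: I_D = ½ k_n V_ov² = 0.5 × 2.6 × 1.75² = 3.98 mA, giving V_DS = V_DD − I_D R_D = 3.35 − 3.98 × 0.142 = 2.78 V.
V_DS = 2.78 V ≥ V_ov = 1.75 V, confirming saturation.

I_D = 3.98 mA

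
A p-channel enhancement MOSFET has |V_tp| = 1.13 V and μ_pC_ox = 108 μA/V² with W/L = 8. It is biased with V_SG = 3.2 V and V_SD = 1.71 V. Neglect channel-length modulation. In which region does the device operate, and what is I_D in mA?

Triode; I_D = 1.80 mA

k_p = μ_pC_ox · (W/L) = 0.864 mA/V².
V_ov = V_SG − |V_tp| = 3.2 − 1.13 = 2.07 V.
Since V_SD = 1.71 V < V_ov = 2.07 V, the device is in the triode region.
I_D = k_p [V_ov · V_SD − ½ V_SD²] = 0.864 × [2.07 × 1.71 − 0.5 × 1.71²] = 1.8 mA.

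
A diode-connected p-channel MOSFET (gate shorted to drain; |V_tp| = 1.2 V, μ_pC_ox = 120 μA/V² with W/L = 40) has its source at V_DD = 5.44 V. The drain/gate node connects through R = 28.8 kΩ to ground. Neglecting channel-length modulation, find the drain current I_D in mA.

I_D = 0.139 mA

With gate tied to drain, V_SG = V_SD ≥ V_SG − |V_tp|, so the device is in saturation.
k_p = μ_pC_ox · (W/L) = 4.8 mA/V².
KCL at the drain: ½ k_p (V_SG − |V_tp|)² = (V_DD − V_SG)/R.
Let x = V_SG − 1.2. Then 69.1 x² + x − 4.24 = 0, giving x = 0.241 V (positive root), so V_SG = 1.44 V.
I_D = (V_DD − V_SG)/R = (5.44 − 1.44) / 28.8 = 0.139 mA.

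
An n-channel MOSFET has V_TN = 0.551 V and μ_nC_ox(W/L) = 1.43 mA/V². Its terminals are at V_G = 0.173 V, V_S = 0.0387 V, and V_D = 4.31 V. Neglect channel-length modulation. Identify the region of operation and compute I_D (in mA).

V_GS = V_G − V_S = 0.173 − 0.0387 = 0.134 V; V_DS = V_D − V_S = 4.31 − 0.0387 = 4.27 V.
V_GS = 0.134 V < V_TN = 0.551 V, so the transistor is in cutoff.

Cutoff; I_D = 0 mA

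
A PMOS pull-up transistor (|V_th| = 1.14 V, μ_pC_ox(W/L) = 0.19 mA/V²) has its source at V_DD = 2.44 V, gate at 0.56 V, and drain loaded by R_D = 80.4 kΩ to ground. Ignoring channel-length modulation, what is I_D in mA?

I_D = 0.0275 mA

V_SG = V_DD − V_G = 2.44 − 0.56 = 1.88 V, so V_ov = 1.88 − 1.14 = 0.74 V.
Assume saturation: I_D = ½ k_p V_ov² = 0.5 × 0.19 × 0.74² = 0.052 mA, giving V_SD = V_DD − I_D R_D = 2.44 − 0.052 × 80.4 = -1.74 V.
But -1.74 V < V_ov = 0.74 V, so the device is actually in triode.
In triode I_D = k_p[V_ov V_SD − ½ V_SD²] and I_D = (V_DD − V_SD)/R_D. Equating: 7.64 V_SD² − 12.3 V_SD + 2.44 = 0, giving V_SD = 0.232 V (the root below V_ov).
I_D = (2.44 − 0.232) / 80.4 = 0.0275 mA.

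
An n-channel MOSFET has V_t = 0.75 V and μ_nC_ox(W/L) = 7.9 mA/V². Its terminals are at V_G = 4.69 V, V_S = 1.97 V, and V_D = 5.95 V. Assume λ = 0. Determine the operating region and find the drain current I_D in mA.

Saturation; I_D = 15.3 mA

V_GS = V_G − V_S = 4.69 − 1.97 = 2.72 V; V_DS = V_D − V_S = 5.95 − 1.97 = 3.98 V.
V_ov = V_GS − V_t = 2.72 − 0.75 = 1.97 V.
Since V_DS = 3.98 V ≥ V_ov = 1.97 V, the device is in saturation.
I_D = ½ k_n V_ov² = 0.5 × 7.9 × 1.97² = 15.3 mA.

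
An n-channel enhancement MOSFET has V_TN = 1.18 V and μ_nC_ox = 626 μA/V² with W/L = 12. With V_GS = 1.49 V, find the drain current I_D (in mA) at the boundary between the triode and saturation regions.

I_D = 0.361 mA

At the boundary V_DS = V_ov = V_GS − V_TN = 1.49 − 1.18 = 0.31 V.
k_n = μ_nC_ox · (W/L) = 7.512 mA/V².
I_D = ½ k_n V_ov² = 0.5 × 7.512 × 0.31² = 0.361 mA.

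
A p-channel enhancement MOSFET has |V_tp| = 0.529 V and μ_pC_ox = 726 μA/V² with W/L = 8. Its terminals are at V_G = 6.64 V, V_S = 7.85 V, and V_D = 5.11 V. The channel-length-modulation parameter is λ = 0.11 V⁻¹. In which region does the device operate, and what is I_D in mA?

V_SG = V_S − V_G = 7.85 − 6.64 = 1.21 V; V_SD = V_S − V_D = 7.85 − 5.11 = 2.74 V.
k_p = μ_pC_ox · (W/L) = 5.808 mA/V².
V_ov = V_SG − |V_tp| = 1.21 − 0.529 = 0.681 V.
Since V_SD = 2.74 V ≥ V_ov = 0.681 V, the device is in saturation.
I_D = ½ k_p V_ov² (1 + λ V_SD) = 0.5 × 5.808 × 0.681² × (1 + 0.11 × 2.74) = 1.75 mA.

Saturation; I_D = 1.75 mA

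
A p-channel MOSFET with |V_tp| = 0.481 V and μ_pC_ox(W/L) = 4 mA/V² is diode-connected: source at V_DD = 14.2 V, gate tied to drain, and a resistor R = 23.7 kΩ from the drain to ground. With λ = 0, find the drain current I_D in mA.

I_D = 0.557 mA

With gate tied to drain, V_SG = V_SD ≥ V_SG − |V_tp|, so the device is in saturation.
KCL at the drain: ½ k_p (V_SG − |V_tp|)² = (V_DD − V_SG)/R.
Let x = V_SG − 0.481. Then 47.4 x² + x − 13.72 = 0, giving x = 0.528 V (positive root), so V_SG = 1.01 V.
I_D = (V_DD − V_SG)/R = (14.2 − 1.01) / 23.7 = 0.557 mA.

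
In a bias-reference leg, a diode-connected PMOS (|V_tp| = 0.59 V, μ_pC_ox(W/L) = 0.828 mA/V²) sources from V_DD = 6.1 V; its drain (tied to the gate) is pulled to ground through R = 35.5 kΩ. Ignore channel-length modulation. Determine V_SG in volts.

V_SG = 1.17 V

With gate tied to drain, V_SG = V_SD ≥ V_SG − |V_tp|, so the device is in saturation.
KCL at the drain: ½ k_p (V_SG − |V_tp|)² = (V_DD − V_SG)/R.
Let x = V_SG − 0.59. Then 14.7 x² + x − 5.51 = 0, giving x = 0.579 V (positive root), so V_SG = 1.17 V.
I_D = (V_DD − V_SG)/R = (6.1 − 1.17) / 35.5 = 0.139 mA.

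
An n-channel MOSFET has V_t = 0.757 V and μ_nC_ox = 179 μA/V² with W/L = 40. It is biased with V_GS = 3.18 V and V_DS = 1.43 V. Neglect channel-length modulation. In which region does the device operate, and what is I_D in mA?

k_n = μ_nC_ox · (W/L) = 7.16 mA/V².
V_ov = V_GS − V_t = 3.18 − 0.757 = 2.42 V.
Since V_DS = 1.43 V < V_ov = 2.42 V, the device is in the triode region.
I_D = k_n [V_ov · V_DS − ½ V_DS²] = 7.16 × [2.42 × 1.43 − 0.5 × 1.43²] = 17.5 mA.

Triode; I_D = 17.5 mA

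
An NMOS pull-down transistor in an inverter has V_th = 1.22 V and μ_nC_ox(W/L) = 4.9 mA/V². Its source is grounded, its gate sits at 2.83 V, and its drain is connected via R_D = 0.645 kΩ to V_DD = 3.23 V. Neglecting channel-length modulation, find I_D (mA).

V_GS = V_G = 2.83 V, so V_ov = 2.83 − 1.22 = 1.61 V.
Assume saturation: I_D = ½ k_n V_ov² = 0.5 × 4.9 × 1.61² = 6.35 mA, giving V_DS = V_DD − I_D R_D = 3.23 − 6.35 × 0.645 = -0.866 V.
But -0.866 V < V_ov = 1.61 V, so the device is actually in triode.
In triode I_D = k_n[V_ov V_DS − ½ V_DS²] and I_D = (V_DD − V_DS)/R_D. Equating: 1.58 V_DS² − 6.088 V_DS + 3.23 = 0, giving V_DS = 0.635 V (the root below V_ov).
I_D = (3.23 − 0.635) / 0.645 = 4.02 mA.

I_D = 4.02 mA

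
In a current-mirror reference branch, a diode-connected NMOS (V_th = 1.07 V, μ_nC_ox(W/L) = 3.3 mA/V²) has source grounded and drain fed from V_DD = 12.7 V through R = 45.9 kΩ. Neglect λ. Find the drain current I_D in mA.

I_D = 0.245 mA

With gate tied to drain, V_GS = V_DS ≥ V_GS − V_th, so the device is in saturation.
KCL at the drain: ½ k_n (V_GS − V_th)² = (V_DD − V_GS)/R.
Let x = V_GS − 1.07. Then 75.7 x² + x − 11.63 = 0, giving x = 0.385 V (positive root), so V_GS = 1.46 V.
I_D = (V_DD − V_GS)/R = (12.7 − 1.46) / 45.9 = 0.245 mA.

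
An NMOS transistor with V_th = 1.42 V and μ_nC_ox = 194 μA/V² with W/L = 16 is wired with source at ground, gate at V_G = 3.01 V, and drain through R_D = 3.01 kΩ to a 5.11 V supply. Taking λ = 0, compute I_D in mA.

V_GS = V_G = 3.01 V, so V_ov = 3.01 − 1.42 = 1.59 V.
k_n = μ_nC_ox · (W/L) = 3.104 mA/V².
Assume saturation: I_D = ½ k_n V_ov² = 0.5 × 3.104 × 1.59² = 3.92 mA, giving V_DS = V_DD − I_D R_D = 5.11 − 3.92 × 3.01 = -6.7 V.
But -6.7 V < V_ov = 1.59 V, so the device is actually in triode.
In triode I_D = k_n[V_ov V_DS − ½ V_DS²] and I_D = (V_DD − V_DS)/R_D. Equating: 4.67 V_DS² − 15.86 V_DS + 5.11 = 0, giving V_DS = 0.361 V (the root below V_ov).
I_D = (5.11 − 0.361) / 3.01 = 1.58 mA.

I_D = 1.58 mA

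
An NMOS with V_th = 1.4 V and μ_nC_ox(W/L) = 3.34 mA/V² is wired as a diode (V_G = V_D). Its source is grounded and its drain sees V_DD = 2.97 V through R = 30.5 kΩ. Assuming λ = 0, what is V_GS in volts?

With gate tied to drain, V_GS = V_DS ≥ V_GS − V_th, so the device is in saturation.
KCL at the drain: ½ k_n (V_GS − V_th)² = (V_DD − V_GS)/R.
Let x = V_GS − 1.4. Then 50.9 x² + x − 1.57 = 0, giving x = 0.166 V (positive root), so V_GS = 1.57 V.
I_D = (V_DD − V_GS)/R = (2.97 − 1.57) / 30.5 = 0.046 mA.

V_GS = 1.57 V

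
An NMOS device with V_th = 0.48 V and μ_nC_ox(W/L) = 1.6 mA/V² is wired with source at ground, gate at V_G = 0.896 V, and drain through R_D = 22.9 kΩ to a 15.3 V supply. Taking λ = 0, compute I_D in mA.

V_GS = V_G = 0.896 V, so V_ov = 0.896 − 0.48 = 0.416 V.
Assume saturation: I_D = ½ k_n V_ov² = 0.5 × 1.6 × 0.416² = 0.138 mA, giving V_DS = V_DD − I_D R_D = 15.3 − 0.138 × 22.9 = 12.1 V.
V_DS = 12.1 V ≥ V_ov = 0.416 V, confirming saturation.

I_D = 0.138 mA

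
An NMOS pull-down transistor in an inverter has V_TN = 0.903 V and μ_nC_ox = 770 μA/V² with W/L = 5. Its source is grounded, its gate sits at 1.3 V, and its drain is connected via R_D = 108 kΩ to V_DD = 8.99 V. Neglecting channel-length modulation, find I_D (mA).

I_D = 0.0827 mA

V_GS = V_G = 1.3 V, so V_ov = 1.3 − 0.903 = 0.397 V.
k_n = μ_nC_ox · (W/L) = 3.85 mA/V².
Assume saturation: I_D = ½ k_n V_ov² = 0.5 × 3.85 × 0.397² = 0.303 mA, giving V_DS = V_DD − I_D R_D = 8.99 − 0.303 × 108 = -23.8 V.
But -23.8 V < V_ov = 0.397 V, so the device is actually in triode.
In triode I_D = k_n[V_ov V_DS − ½ V_DS²] and I_D = (V_DD − V_DS)/R_D. Equating: 208 V_DS² − 166.1 V_DS + 8.99 = 0, giving V_DS = 0.0584 V (the root below V_ov).
I_D = (8.99 − 0.0584) / 108 = 0.0827 mA.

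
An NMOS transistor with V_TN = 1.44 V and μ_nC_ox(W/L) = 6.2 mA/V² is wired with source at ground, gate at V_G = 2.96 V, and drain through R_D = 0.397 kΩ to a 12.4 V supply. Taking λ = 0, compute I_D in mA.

V_GS = V_G = 2.96 V, so V_ov = 2.96 − 1.44 = 1.52 V.
Assume saturation: I_D = ½ k_n V_ov² = 0.5 × 6.2 × 1.52² = 7.16 mA, giving V_DS = V_DD − I_D R_D = 12.4 − 7.16 × 0.397 = 9.56 V.
V_DS = 9.56 V ≥ V_ov = 1.52 V, confirming saturation.

I_D = 7.16 mA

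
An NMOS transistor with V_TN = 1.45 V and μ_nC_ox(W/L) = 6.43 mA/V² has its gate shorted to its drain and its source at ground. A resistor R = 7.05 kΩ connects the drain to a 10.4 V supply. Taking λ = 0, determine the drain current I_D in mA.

With gate tied to drain, V_GS = V_DS ≥ V_GS − V_TN, so the device is in saturation.
KCL at the drain: ½ k_n (V_GS − V_TN)² = (V_DD − V_GS)/R.
Let x = V_GS − 1.45. Then 22.7 x² + x − 8.95 = 0, giving x = 0.607 V (positive root), so V_GS = 2.06 V.
I_D = (V_DD − V_GS)/R = (10.4 − 2.06) / 7.05 = 1.18 mA.

I_D = 1.18 mA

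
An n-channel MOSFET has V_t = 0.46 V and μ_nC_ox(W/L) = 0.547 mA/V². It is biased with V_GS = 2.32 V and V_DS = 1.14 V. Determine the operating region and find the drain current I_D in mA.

Triode; I_D = 0.804 mA

V_ov = V_GS − V_t = 2.32 − 0.46 = 1.86 V.
Since V_DS = 1.14 V < V_ov = 1.86 V, the device is in the triode region.
I_D = k_n [V_ov · V_DS − ½ V_DS²] = 0.547 × [1.86 × 1.14 − 0.5 × 1.14²] = 0.804 mA.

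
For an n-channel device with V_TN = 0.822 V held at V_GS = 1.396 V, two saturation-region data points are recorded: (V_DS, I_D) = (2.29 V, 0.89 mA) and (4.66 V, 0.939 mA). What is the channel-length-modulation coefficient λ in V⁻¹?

With V_GS fixed, I_D ∝ (1 + λ V_DS) in saturation, so I_D2/I_D1 = (1 + λ V_DS2)/(1 + λ V_DS1).
0.939/0.89 = 1.055 = (1 + 4.66 λ)/(1 + 2.29 λ).
Solving: λ (I_D1 V_DS2 − I_D2 V_DS1) = I_D2 − I_D1, so λ = (0.939 − 0.89) / (0.89 × 4.66 − 0.939 × 2.29) = 0.049 / 2 = 0.0245 V⁻¹.

λ = 0.0245 V⁻¹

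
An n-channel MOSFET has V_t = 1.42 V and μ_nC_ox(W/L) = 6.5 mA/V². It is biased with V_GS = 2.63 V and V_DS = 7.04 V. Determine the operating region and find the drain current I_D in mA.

Saturation; I_D = 4.76 mA

V_ov = V_GS − V_t = 2.63 − 1.42 = 1.21 V.
Since V_DS = 7.04 V ≥ V_ov = 1.21 V, the device is in saturation.
I_D = ½ k_n V_ov² = 0.5 × 6.5 × 1.21² = 4.76 mA.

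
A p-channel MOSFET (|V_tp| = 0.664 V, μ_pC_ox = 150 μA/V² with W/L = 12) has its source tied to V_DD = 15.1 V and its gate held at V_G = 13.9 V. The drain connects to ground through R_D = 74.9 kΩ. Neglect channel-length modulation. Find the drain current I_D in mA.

V_SG = V_DD − V_G = 15.1 − 13.9 = 1.2 V, so V_ov = 1.2 − 0.664 = 0.536 V.
k_p = μ_pC_ox · (W/L) = 1.8 mA/V².
Assume saturation: I_D = ½ k_p V_ov² = 0.5 × 1.8 × 0.536² = 0.259 mA, giving V_SD = V_DD − I_D R_D = 15.1 − 0.259 × 74.9 = -4.27 V.
But -4.27 V < V_ov = 0.536 V, so the device is actually in triode.
In triode I_D = k_p[V_ov V_SD − ½ V_SD²] and I_D = (V_DD − V_SD)/R_D. Equating: 67.4 V_SD² − 73.26 V_SD + 15.1 = 0, giving V_SD = 0.276 V (the root below V_ov).
I_D = (15.1 − 0.276) / 74.9 = 0.198 mA.

I_D = 0.198 mA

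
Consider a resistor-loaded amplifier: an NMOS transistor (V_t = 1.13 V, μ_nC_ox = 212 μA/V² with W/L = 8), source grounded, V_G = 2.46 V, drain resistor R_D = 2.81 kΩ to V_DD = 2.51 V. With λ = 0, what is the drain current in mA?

V_GS = V_G = 2.46 V, so V_ov = 2.46 − 1.13 = 1.33 V.
k_n = μ_nC_ox · (W/L) = 1.696 mA/V².
Assume saturation: I_D = ½ k_n V_ov² = 0.5 × 1.696 × 1.33² = 1.5 mA, giving V_DS = V_DD − I_D R_D = 2.51 − 1.5 × 2.81 = -1.71 V.
But -1.71 V < V_ov = 1.33 V, so the device is actually in triode.
In triode I_D = k_n[V_ov V_DS − ½ V_DS²] and I_D = (V_DD − V_DS)/R_D. Equating: 2.38 V_DS² − 7.338 V_DS + 2.51 = 0, giving V_DS = 0.392 V (the root below V_ov).
I_D = (2.51 − 0.392) / 2.81 = 0.754 mA.

I_D = 0.754 mA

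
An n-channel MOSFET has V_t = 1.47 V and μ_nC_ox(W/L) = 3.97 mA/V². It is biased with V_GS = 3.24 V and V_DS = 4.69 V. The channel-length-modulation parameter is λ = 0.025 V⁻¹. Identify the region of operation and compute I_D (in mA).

V_ov = V_GS − V_t = 3.24 − 1.47 = 1.77 V.
Since V_DS = 4.69 V ≥ V_ov = 1.77 V, the device is in saturation.
I_D = ½ k_n V_ov² (1 + λ V_DS) = 0.5 × 3.97 × 1.77² × (1 + 0.025 × 4.69) = 6.95 mA.

Saturation; I_D = 6.95 mA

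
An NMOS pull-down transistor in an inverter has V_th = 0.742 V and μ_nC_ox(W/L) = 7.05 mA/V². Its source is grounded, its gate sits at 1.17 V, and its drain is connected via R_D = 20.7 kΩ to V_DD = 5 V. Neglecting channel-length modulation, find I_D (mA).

I_D = 0.237 mA

V_GS = V_G = 1.17 V, so V_ov = 1.17 − 0.742 = 0.428 V.
Assume saturation: I_D = ½ k_n V_ov² = 0.5 × 7.05 × 0.428² = 0.646 mA, giving V_DS = V_DD − I_D R_D = 5 − 0.646 × 20.7 = -8.37 V.
But -8.37 V < V_ov = 0.428 V, so the device is actually in triode.
In triode I_D = k_n[V_ov V_DS − ½ V_DS²] and I_D = (V_DD − V_DS)/R_D. Equating: 73 V_DS² − 63.46 V_DS + 5 = 0, giving V_DS = 0.0876 V (the root below V_ov).
I_D = (5 − 0.0876) / 20.7 = 0.237 mA.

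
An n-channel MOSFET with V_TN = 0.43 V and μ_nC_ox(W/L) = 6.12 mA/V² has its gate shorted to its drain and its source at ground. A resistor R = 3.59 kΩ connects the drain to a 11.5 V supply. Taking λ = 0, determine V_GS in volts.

V_GS = 1.39 V

With gate tied to drain, V_GS = V_DS ≥ V_GS − V_TN, so the device is in saturation.
KCL at the drain: ½ k_n (V_GS − V_TN)² = (V_DD − V_GS)/R.
Let x = V_GS − 0.43. Then 11 x² + x − 11.07 = 0, giving x = 0.959 V (positive root), so V_GS = 1.39 V.
I_D = (V_DD − V_GS)/R = (11.5 − 1.39) / 3.59 = 2.82 mA.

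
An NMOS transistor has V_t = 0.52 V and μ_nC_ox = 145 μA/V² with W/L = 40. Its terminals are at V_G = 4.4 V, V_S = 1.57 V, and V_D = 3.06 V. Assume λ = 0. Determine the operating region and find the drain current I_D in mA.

V_GS = V_G − V_S = 4.4 − 1.57 = 2.83 V; V_DS = V_D − V_S = 3.06 − 1.57 = 1.49 V.
k_n = μ_nC_ox · (W/L) = 5.8 mA/V².
V_ov = V_GS − V_t = 2.83 − 0.52 = 2.31 V.
Since V_DS = 1.49 V < V_ov = 2.31 V, the device is in the triode region.
I_D = k_n [V_ov · V_DS − ½ V_DS²] = 5.8 × [2.31 × 1.49 − 0.5 × 1.49²] = 13.5 mA.

Triode; I_D = 13.5 mA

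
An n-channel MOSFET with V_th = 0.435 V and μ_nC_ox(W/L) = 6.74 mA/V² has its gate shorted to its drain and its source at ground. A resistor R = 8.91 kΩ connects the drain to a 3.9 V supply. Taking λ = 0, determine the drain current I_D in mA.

I_D = 0.353 mA

With gate tied to drain, V_GS = V_DS ≥ V_GS − V_th, so the device is in saturation.
KCL at the drain: ½ k_n (V_GS − V_th)² = (V_DD − V_GS)/R.
Let x = V_GS − 0.435. Then 30 x² + x − 3.465 = 0, giving x = 0.323 V (positive root), so V_GS = 0.758 V.
I_D = (V_DD − V_GS)/R = (3.9 − 0.758) / 8.91 = 0.353 mA.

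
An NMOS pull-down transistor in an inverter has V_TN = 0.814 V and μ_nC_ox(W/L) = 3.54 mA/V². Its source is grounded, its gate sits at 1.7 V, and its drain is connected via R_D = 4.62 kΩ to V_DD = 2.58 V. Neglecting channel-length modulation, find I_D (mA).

I_D = 0.518 mA

V_GS = V_G = 1.7 V, so V_ov = 1.7 − 0.814 = 0.886 V.
Assume saturation: I_D = ½ k_n V_ov² = 0.5 × 3.54 × 0.886² = 1.39 mA, giving V_DS = V_DD − I_D R_D = 2.58 − 1.39 × 4.62 = -3.84 V.
But -3.84 V < V_ov = 0.886 V, so the device is actually in triode.
In triode I_D = k_n[V_ov V_DS − ½ V_DS²] and I_D = (V_DD − V_DS)/R_D. Equating: 8.18 V_DS² − 15.49 V_DS + 2.58 = 0, giving V_DS = 0.185 V (the root below V_ov).
I_D = (2.58 − 0.185) / 4.62 = 0.518 mA.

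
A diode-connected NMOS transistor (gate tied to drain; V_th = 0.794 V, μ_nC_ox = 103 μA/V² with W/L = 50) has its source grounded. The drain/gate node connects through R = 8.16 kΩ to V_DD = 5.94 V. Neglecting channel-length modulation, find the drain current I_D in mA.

I_D = 0.573 mA

With gate tied to drain, V_GS = V_DS ≥ V_GS − V_th, so the device is in saturation.
k_n = μ_nC_ox · (W/L) = 5.15 mA/V².
KCL at the drain: ½ k_n (V_GS − V_th)² = (V_DD − V_GS)/R.
Let x = V_GS − 0.794. Then 21 x² + x − 5.146 = 0, giving x = 0.472 V (positive root), so V_GS = 1.27 V.
I_D = (V_DD − V_GS)/R = (5.94 − 1.27) / 8.16 = 0.573 mA.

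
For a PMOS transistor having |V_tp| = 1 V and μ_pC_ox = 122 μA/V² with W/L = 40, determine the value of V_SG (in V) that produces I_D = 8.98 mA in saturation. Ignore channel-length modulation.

V_SG = 2.92 V

k_p = μ_pC_ox · (W/L) = 4.88 mA/V².
In saturation I_D = ½ k_p (V_SG − |V_tp|)², so V_SG − |V_tp| = √(2 I_D / k_p) = √(2 × 8.98 / 4.88) = 1.92 V.
V_SG = 1 + 1.92 = 2.92 V.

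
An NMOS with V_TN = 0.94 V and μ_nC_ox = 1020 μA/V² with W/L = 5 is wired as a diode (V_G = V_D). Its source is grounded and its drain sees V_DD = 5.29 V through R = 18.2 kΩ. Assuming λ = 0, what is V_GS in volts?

With gate tied to drain, V_GS = V_DS ≥ V_GS − V_TN, so the device is in saturation.
k_n = μ_nC_ox · (W/L) = 5.1 mA/V².
KCL at the drain: ½ k_n (V_GS − V_TN)² = (V_DD − V_GS)/R.
Let x = V_GS − 0.94. Then 46.4 x² + x − 4.35 = 0, giving x = 0.296 V (positive root), so V_GS = 1.24 V.
I_D = (V_DD − V_GS)/R = (5.29 − 1.24) / 18.2 = 0.223 mA.

V_GS = 1.24 V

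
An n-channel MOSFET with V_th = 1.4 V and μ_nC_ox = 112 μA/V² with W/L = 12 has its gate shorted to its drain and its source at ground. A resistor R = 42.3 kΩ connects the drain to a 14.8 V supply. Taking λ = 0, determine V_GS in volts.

With gate tied to drain, V_GS = V_DS ≥ V_GS − V_th, so the device is in saturation.
k_n = μ_nC_ox · (W/L) = 1.344 mA/V².
KCL at the drain: ½ k_n (V_GS − V_th)² = (V_DD − V_GS)/R.
Let x = V_GS − 1.4. Then 28.4 x² + x − 13.4 = 0, giving x = 0.669 V (positive root), so V_GS = 2.07 V.
I_D = (V_DD − V_GS)/R = (14.8 − 2.07) / 42.3 = 0.301 mA.

V_GS = 2.07 V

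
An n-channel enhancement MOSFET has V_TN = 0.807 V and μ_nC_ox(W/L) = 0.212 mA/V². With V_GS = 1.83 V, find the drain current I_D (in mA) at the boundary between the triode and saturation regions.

At the boundary V_DS = V_ov = V_GS − V_TN = 1.83 − 0.807 = 1.02 V.
I_D = ½ k_n V_ov² = 0.5 × 0.212 × 1.02² = 0.111 mA.

I_D = 0.111 mA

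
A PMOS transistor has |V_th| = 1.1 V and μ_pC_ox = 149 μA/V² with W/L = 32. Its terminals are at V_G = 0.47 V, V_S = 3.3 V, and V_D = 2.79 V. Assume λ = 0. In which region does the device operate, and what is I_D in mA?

Triode; I_D = 3.59 mA

V_SG = V_S − V_G = 3.3 − 0.47 = 2.83 V; V_SD = V_S − V_D = 3.3 − 2.79 = 0.51 V.
k_p = μ_pC_ox · (W/L) = 4.768 mA/V².
V_ov = V_SG − |V_th| = 2.83 − 1.1 = 1.73 V.
Since V_SD = 0.51 V < V_ov = 1.73 V, the device is in the triode region.
I_D = k_p [V_ov · V_SD − ½ V_SD²] = 4.768 × [1.73 × 0.51 − 0.5 × 0.51²] = 3.59 mA.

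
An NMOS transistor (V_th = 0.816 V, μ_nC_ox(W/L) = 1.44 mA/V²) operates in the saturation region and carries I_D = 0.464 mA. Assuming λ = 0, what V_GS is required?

V_GS = 1.62 V

In saturation I_D = ½ k_n (V_GS − V_th)², so V_GS − V_th = √(2 I_D / k_n) = √(2 × 0.464 / 1.44) = 0.803 V.
V_GS = 0.816 + 0.803 = 1.62 V.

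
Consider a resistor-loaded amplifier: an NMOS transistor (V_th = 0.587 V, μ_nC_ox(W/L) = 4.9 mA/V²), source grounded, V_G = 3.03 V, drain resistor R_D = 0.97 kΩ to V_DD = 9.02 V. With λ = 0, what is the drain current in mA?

V_GS = V_G = 3.03 V, so V_ov = 3.03 − 0.587 = 2.44 V.
Assume saturation: I_D = ½ k_n V_ov² = 0.5 × 4.9 × 2.44² = 14.6 mA, giving V_DS = V_DD − I_D R_D = 9.02 − 14.6 × 0.97 = -5.16 V.
But -5.16 V < V_ov = 2.44 V, so the device is actually in triode.
In triode I_D = k_n[V_ov V_DS − ½ V_DS²] and I_D = (V_DD − V_DS)/R_D. Equating: 2.38 V_DS² − 12.61 V_DS + 9.02 = 0, giving V_DS = 0.852 V (the root below V_ov).
I_D = (9.02 − 0.852) / 0.97 = 8.42 mA.

I_D = 8.42 mA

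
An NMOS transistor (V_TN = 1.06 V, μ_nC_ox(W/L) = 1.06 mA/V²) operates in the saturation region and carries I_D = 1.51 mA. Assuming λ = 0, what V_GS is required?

In saturation I_D = ½ k_n (V_GS − V_TN)², so V_GS − V_TN = √(2 I_D / k_n) = √(2 × 1.51 / 1.06) = 1.69 V.
V_GS = 1.06 + 1.69 = 2.75 V.

V_GS = 2.75 V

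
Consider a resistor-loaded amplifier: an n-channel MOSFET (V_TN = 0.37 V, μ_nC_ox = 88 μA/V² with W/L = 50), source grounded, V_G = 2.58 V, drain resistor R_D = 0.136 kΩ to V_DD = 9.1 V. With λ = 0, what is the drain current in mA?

I_D = 10.7 mA

V_GS = V_G = 2.58 V, so V_ov = 2.58 − 0.37 = 2.21 V.
k_n = μ_nC_ox · (W/L) = 4.4 mA/V².
Assume saturation: I_D = ½ k_n V_ov² = 0.5 × 4.4 × 2.21² = 10.7 mA, giving V_DS = V_DD − I_D R_D = 9.1 − 10.7 × 0.136 = 7.64 V.
V_DS = 7.64 V ≥ V_ov = 2.21 V, confirming saturation.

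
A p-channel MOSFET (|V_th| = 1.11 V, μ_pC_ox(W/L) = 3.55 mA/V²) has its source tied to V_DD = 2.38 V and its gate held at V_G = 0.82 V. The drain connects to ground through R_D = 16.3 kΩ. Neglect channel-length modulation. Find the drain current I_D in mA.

I_D = 0.140 mA

V_SG = V_DD − V_G = 2.38 − 0.82 = 1.56 V, so V_ov = 1.56 − 1.11 = 0.45 V.
Assume saturation: I_D = ½ k_p V_ov² = 0.5 × 3.55 × 0.45² = 0.359 mA, giving V_SD = V_DD − I_D R_D = 2.38 − 0.359 × 16.3 = -3.48 V.
But -3.48 V < V_ov = 0.45 V, so the device is actually in triode.
In triode I_D = k_p[V_ov V_SD − ½ V_SD²] and I_D = (V_DD − V_SD)/R_D. Equating: 28.9 V_SD² − 27.04 V_SD + 2.38 = 0, giving V_SD = 0.0984 V (the root below V_ov).
I_D = (2.38 − 0.0984) / 16.3 = 0.14 mA.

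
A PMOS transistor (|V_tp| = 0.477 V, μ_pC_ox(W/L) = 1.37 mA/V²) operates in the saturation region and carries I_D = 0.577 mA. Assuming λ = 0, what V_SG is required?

V_SG = 1.39 V

In saturation I_D = ½ k_p (V_SG − |V_tp|)², so V_SG − |V_tp| = √(2 I_D / k_p) = √(2 × 0.577 / 1.37) = 0.918 V.
V_SG = 0.477 + 0.918 = 1.39 V.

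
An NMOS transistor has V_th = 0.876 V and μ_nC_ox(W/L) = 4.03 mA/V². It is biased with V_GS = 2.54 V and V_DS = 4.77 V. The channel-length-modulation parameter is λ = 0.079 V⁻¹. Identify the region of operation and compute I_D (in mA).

Saturation; I_D = 7.68 mA

V_ov = V_GS − V_th = 2.54 − 0.876 = 1.66 V.
Since V_DS = 4.77 V ≥ V_ov = 1.66 V, the device is in saturation.
I_D = ½ k_n V_ov² (1 + λ V_DS) = 0.5 × 4.03 × 1.66² × (1 + 0.079 × 4.77) = 7.68 mA.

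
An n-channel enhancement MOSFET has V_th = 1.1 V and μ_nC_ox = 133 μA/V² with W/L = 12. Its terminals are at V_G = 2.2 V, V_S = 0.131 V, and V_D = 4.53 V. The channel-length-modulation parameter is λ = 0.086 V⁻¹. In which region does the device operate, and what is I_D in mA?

Saturation; I_D = 1.03 mA

V_GS = V_G − V_S = 2.2 − 0.131 = 2.07 V; V_DS = V_D − V_S = 4.53 − 0.131 = 4.4 V.
k_n = μ_nC_ox · (W/L) = 1.596 mA/V².
V_ov = V_GS − V_th = 2.07 − 1.1 = 0.969 V.
Since V_DS = 4.4 V ≥ V_ov = 0.969 V, the device is in saturation.
I_D = ½ k_n V_ov² (1 + λ V_DS) = 0.5 × 1.596 × 0.969² × (1 + 0.086 × 4.4) = 1.03 mA.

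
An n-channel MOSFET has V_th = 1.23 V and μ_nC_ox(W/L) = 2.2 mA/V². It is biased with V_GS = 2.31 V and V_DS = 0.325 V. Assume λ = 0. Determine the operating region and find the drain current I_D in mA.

V_ov = V_GS − V_th = 2.31 − 1.23 = 1.08 V.
Since V_DS = 0.325 V < V_ov = 1.08 V, the device is in the triode region.
I_D = k_n [V_ov · V_DS − ½ V_DS²] = 2.2 × [1.08 × 0.325 − 0.5 × 0.325²] = 0.656 mA.

Triode; I_D = 0.656 mA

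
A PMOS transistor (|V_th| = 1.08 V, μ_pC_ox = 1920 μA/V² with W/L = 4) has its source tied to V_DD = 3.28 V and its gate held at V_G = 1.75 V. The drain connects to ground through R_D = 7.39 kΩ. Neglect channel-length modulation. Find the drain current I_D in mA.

V_SG = V_DD − V_G = 3.28 − 1.75 = 1.53 V, so V_ov = 1.53 − 1.08 = 0.45 V.
k_p = μ_pC_ox · (W/L) = 7.68 mA/V².
Assume saturation: I_D = ½ k_p V_ov² = 0.5 × 7.68 × 0.45² = 0.778 mA, giving V_SD = V_DD − I_D R_D = 3.28 − 0.778 × 7.39 = -2.47 V.
But -2.47 V < V_ov = 0.45 V, so the device is actually in triode.
In triode I_D = k_p[V_ov V_SD − ½ V_SD²] and I_D = (V_DD − V_SD)/R_D. Equating: 28.4 V_SD² − 26.54 V_SD + 3.28 = 0, giving V_SD = 0.147 V (the root below V_ov).
I_D = (3.28 − 0.147) / 7.39 = 0.424 mA.

I_D = 0.424 mA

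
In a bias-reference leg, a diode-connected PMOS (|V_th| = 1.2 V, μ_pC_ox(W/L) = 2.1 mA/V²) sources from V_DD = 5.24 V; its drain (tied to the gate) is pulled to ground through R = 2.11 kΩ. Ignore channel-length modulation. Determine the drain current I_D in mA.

I_D = 1.37 mA

With gate tied to drain, V_SG = V_SD ≥ V_SG − |V_th|, so the device is in saturation.
KCL at the drain: ½ k_p (V_SG − |V_th|)² = (V_DD − V_SG)/R.
Let x = V_SG − 1.2. Then 2.22 x² + x − 4.04 = 0, giving x = 1.14 V (positive root), so V_SG = 2.34 V.
I_D = (V_DD − V_SG)/R = (5.24 − 2.34) / 2.11 = 1.37 mA.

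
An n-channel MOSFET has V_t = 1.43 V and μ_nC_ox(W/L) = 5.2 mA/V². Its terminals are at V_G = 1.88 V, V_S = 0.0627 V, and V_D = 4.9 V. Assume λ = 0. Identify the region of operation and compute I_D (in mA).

V_GS = V_G − V_S = 1.88 − 0.0627 = 1.82 V; V_DS = V_D − V_S = 4.9 − 0.0627 = 4.84 V.
V_ov = V_GS − V_t = 1.82 − 1.43 = 0.387 V.
Since V_DS = 4.84 V ≥ V_ov = 0.387 V, the device is in saturation.
I_D = ½ k_n V_ov² = 0.5 × 5.2 × 0.387² = 0.39 mA.

Saturation; I_D = 0.390 mA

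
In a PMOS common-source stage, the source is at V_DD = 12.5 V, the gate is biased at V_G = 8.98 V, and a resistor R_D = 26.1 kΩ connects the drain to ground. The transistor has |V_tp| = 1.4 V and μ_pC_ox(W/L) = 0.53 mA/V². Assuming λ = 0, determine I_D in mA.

I_D = 0.461 mA

V_SG = V_DD − V_G = 12.5 − 8.98 = 3.52 V, so V_ov = 3.52 − 1.4 = 2.12 V.
Assume saturation: I_D = ½ k_p V_ov² = 0.5 × 0.53 × 2.12² = 1.19 mA, giving V_SD = V_DD − I_D R_D = 12.5 − 1.19 × 26.1 = -18.6 V.
But -18.6 V < V_ov = 2.12 V, so the device is actually in triode.
In triode I_D = k_p[V_ov V_SD − ½ V_SD²] and I_D = (V_DD − V_SD)/R_D. Equating: 6.92 V_SD² − 30.33 V_SD + 12.5 = 0, giving V_SD = 0.461 V (the root below V_ov).
I_D = (12.5 − 0.461) / 26.1 = 0.461 mA.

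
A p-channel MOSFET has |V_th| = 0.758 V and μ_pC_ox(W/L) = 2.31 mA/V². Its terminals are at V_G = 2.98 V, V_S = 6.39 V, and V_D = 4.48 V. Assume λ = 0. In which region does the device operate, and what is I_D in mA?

Triode; I_D = 7.49 mA

V_SG = V_S − V_G = 6.39 − 2.98 = 3.41 V; V_SD = V_S − V_D = 6.39 − 4.48 = 1.91 V.
V_ov = V_SG − |V_th| = 3.41 − 0.758 = 2.65 V.
Since V_SD = 1.91 V < V_ov = 2.65 V, the device is in the triode region.
I_D = k_p [V_ov · V_SD − ½ V_SD²] = 2.31 × [2.65 × 1.91 − 0.5 × 1.91²] = 7.49 mA.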